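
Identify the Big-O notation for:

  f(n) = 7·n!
O(n!)

The dominant term in 7·n! is 7·n!, which is Θ(n!).
Constants are absorbed, so the tightest bound is O(n!).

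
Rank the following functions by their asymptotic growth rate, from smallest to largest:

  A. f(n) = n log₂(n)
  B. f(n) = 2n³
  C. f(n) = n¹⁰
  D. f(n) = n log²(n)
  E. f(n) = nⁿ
A < D < B < C < E

Comparing growth rates:
A = n log₂(n) is O(n log n)
D = n log²(n) is O(n log² n)
B = 2n³ is O(n³)
C = n¹⁰ is O(n¹⁰)
E = nⁿ is O(nⁿ)

Therefore, the order from slowest to fastest is: A < D < B < C < E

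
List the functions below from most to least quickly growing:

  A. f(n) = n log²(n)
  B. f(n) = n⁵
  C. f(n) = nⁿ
C > B > A

Comparing growth rates:
C = nⁿ is O(nⁿ)
B = n⁵ is O(n⁵)
A = n log²(n) is O(n log² n)

Therefore, the order from fastest to slowest is: C > B > A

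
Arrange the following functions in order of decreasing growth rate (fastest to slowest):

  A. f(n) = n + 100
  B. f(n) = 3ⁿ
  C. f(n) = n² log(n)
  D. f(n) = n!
D > B > C > A

Comparing growth rates:
D = n! is O(n!)
B = 3ⁿ is O(3ⁿ)
C = n² log(n) is O(n² log n)
A = n + 100 is O(n)

Therefore, the order from fastest to slowest is: D > B > C > A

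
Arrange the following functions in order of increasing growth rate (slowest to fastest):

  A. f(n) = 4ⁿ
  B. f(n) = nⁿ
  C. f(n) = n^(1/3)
C < A < B

Comparing growth rates:
C = n^(1/3) is O(n^(1/3))
A = 4ⁿ is O(4ⁿ)
B = nⁿ is O(nⁿ)

Therefore, the order from slowest to fastest is: C < A < B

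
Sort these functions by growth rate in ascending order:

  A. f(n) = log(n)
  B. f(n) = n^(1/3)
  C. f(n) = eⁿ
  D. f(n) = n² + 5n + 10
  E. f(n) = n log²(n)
A < B < E < D < C

Comparing growth rates:
A = log(n) is O(log n)
B = n^(1/3) is O(n^(1/3))
E = n log²(n) is O(n log² n)
D = n² + 5n + 10 is O(n²)
C = eⁿ is O(eⁿ)

Therefore, the order from slowest to fastest is: A < B < E < D < C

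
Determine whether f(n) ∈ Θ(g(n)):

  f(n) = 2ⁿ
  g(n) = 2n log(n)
False

f(n) = 2ⁿ is O(2ⁿ), and g(n) = 2n log(n) is O(n log n).
Since they have different growth rates, f(n) = Θ(g(n)) is false.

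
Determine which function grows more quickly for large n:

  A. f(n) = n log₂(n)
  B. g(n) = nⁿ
B

f(n) = n log₂(n) is O(n log n), while g(n) = nⁿ is O(nⁿ).
Since O(nⁿ) grows faster than O(n log n), g(n) dominates.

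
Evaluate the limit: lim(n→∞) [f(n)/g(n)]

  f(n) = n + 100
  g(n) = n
1

Since n + 100 and n have the same growth rate (O(n)),
the ratio converges to a constant: 1.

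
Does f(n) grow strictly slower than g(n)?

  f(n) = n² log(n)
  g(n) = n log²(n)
False

f(n) = n² log(n) is O(n² log n), and g(n) = n log²(n) is O(n log² n).
Since O(n² log n) grows faster than or equal to O(n log² n), f(n) = o(g(n)) is false.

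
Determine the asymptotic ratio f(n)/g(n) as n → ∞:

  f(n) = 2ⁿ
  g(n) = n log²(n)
∞

Since 2ⁿ (O(2ⁿ)) grows faster than n log²(n) (O(n log² n)),
the ratio f(n)/g(n) → ∞ as n → ∞.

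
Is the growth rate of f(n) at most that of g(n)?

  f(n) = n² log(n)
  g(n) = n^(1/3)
False

f(n) = n² log(n) is O(n² log n), and g(n) = n^(1/3) is O(n^(1/3)).
Since O(n² log n) grows faster than O(n^(1/3)), f(n) = O(g(n)) is false.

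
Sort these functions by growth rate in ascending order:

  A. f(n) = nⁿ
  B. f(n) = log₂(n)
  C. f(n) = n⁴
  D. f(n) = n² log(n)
B < D < C < A

Comparing growth rates:
B = log₂(n) is O(log n)
D = n² log(n) is O(n² log n)
C = n⁴ is O(n⁴)
A = nⁿ is O(nⁿ)

Therefore, the order from slowest to fastest is: B < D < C < A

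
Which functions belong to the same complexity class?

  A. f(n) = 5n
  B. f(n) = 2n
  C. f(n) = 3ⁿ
A and B

Examining each function:
  A. 5n is O(n)
  B. 2n is O(n)
  C. 3ⁿ is O(3ⁿ)

Functions A and B both have the same complexity class.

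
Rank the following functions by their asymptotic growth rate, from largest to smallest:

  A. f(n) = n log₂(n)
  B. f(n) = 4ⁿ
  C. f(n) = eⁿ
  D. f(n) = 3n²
B > C > D > A

Comparing growth rates:
B = 4ⁿ is O(4ⁿ)
C = eⁿ is O(eⁿ)
D = 3n² is O(n²)
A = n log₂(n) is O(n log n)

Therefore, the order from fastest to slowest is: B > C > D > A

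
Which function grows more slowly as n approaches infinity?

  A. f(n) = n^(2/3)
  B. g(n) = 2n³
A

f(n) = n^(2/3) is O(n^(2/3)), while g(n) = 2n³ is O(n³).
Since O(n^(2/3)) grows slower than O(n³), f(n) is dominated.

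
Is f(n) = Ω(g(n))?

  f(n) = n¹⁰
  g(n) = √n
True

f(n) = n¹⁰ is O(n¹⁰), and g(n) = √n is O(√n).
Since O(n¹⁰) grows at least as fast as O(√n), f(n) = Ω(g(n)) is true.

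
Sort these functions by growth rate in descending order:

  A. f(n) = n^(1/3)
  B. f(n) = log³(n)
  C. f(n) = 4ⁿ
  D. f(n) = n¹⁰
C > D > A > B

Comparing growth rates:
C = 4ⁿ is O(4ⁿ)
D = n¹⁰ is O(n¹⁰)
A = n^(1/3) is O(n^(1/3))
B = log³(n) is O(log³ n)

Therefore, the order from fastest to slowest is: C > D > A > B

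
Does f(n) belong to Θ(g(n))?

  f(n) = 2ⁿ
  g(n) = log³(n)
False

f(n) = 2ⁿ is O(2ⁿ), and g(n) = log³(n) is O(log³ n).
Since they have different growth rates, f(n) = Θ(g(n)) is false.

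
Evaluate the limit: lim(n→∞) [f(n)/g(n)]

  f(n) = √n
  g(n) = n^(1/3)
∞

Since √n (O(√n)) grows faster than n^(1/3) (O(n^(1/3))),
the ratio f(n)/g(n) → ∞ as n → ∞.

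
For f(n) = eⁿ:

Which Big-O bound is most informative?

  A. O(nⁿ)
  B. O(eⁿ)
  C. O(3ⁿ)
B

f(n) = eⁿ is O(eⁿ).
All listed options are valid Big-O bounds (upper bounds),
but O(eⁿ) is the tightest (smallest valid bound).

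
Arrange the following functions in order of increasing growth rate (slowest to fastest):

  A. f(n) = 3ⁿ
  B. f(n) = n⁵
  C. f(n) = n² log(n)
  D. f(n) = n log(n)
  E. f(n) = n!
D < C < B < A < E

Comparing growth rates:
D = n log(n) is O(n log n)
C = n² log(n) is O(n² log n)
B = n⁵ is O(n⁵)
A = 3ⁿ is O(3ⁿ)
E = n! is O(n!)

Therefore, the order from slowest to fastest is: D < C < B < A < E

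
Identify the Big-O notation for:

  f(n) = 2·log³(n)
O(log³ n)

The dominant term in 2·log³(n) is 2·log³(n), which is Θ(log³ n).
Constants are absorbed, so the tightest bound is O(log³ n).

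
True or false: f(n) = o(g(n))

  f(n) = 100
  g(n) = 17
False

f(n) = 100 is O(1), and g(n) = 17 is O(1).
Since they have the same growth rate, f(n) = o(g(n)) is false.
(f = o(g) requires f to grow strictly slower, not equal.)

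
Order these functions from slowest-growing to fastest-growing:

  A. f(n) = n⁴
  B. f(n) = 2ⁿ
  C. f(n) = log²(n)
C < A < B

Comparing growth rates:
C = log²(n) is O(log² n)
A = n⁴ is O(n⁴)
B = 2ⁿ is O(2ⁿ)

Therefore, the order from slowest to fastest is: C < A < B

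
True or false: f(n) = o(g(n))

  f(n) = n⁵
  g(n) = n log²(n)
False

f(n) = n⁵ is O(n⁵), and g(n) = n log²(n) is O(n log² n).
Since O(n⁵) grows faster than or equal to O(n log² n), f(n) = o(g(n)) is false.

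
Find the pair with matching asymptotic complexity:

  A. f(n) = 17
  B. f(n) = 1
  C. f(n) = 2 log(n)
A and B

Examining each function:
  A. 17 is O(1)
  B. 1 is O(1)
  C. 2 log(n) is O(log n)

Functions A and B both have the same complexity class.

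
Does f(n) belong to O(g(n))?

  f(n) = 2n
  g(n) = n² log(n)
True

f(n) = 2n is O(n), and g(n) = n² log(n) is O(n² log n).
Since O(n) ⊆ O(n² log n) (f grows no faster than g), f(n) = O(g(n)) is true.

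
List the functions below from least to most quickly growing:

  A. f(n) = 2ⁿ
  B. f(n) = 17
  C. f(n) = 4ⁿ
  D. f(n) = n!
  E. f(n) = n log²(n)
B < E < A < C < D

Comparing growth rates:
B = 17 is O(1)
E = n log²(n) is O(n log² n)
A = 2ⁿ is O(2ⁿ)
C = 4ⁿ is O(4ⁿ)
D = n! is O(n!)

Therefore, the order from slowest to fastest is: B < E < A < C < D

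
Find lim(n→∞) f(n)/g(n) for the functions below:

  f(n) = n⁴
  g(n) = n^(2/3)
∞

Since n⁴ (O(n⁴)) grows faster than n^(2/3) (O(n^(2/3))),
the ratio f(n)/g(n) → ∞ as n → ∞.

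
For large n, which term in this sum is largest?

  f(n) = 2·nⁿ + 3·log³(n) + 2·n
2·nⁿ

Looking at each term:
  - 2·nⁿ is O(nⁿ)
  - 3·log³(n) is O(log³ n)
  - 2·n is O(n)

The term 2·nⁿ (O(nⁿ)) grows fastest and dominates all others.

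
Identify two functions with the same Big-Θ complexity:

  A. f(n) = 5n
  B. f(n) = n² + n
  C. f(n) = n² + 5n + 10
B and C

Examining each function:
  A. 5n is O(n)
  B. n² + n is O(n²)
  C. n² + 5n + 10 is O(n²)

Functions B and C both have the same complexity class.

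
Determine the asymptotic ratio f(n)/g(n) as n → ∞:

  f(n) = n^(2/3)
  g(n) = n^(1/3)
∞

Since n^(2/3) (O(n^(2/3))) grows faster than n^(1/3) (O(n^(1/3))),
the ratio f(n)/g(n) → ∞ as n → ∞.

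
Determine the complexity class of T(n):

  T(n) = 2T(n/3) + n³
Θ(n³)

Master Theorem: a = 2, b = 3, f(n) = n³.
Compute the critical exponent d = log₃(2) = 0.631.
Compare f(n) = Θ(n³) against n^d:
  k = 3 > d = 0.631, so f(n) = Ω(n^(d+ε)) — Case 3.
  Regularity: a·(n/b)^3/n^3 = a/b^3 = 2/27 < 1 ✓.
  The top-level work dominates: T(n) = Θ(f(n)) = Θ(n³).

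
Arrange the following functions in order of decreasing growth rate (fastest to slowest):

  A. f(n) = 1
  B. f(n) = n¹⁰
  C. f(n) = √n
B > C > A

Comparing growth rates:
B = n¹⁰ is O(n¹⁰)
C = √n is O(√n)
A = 1 is O(1)

Therefore, the order from fastest to slowest is: B > C > A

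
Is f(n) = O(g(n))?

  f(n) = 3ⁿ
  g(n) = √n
False

f(n) = 3ⁿ is O(3ⁿ), and g(n) = √n is O(√n).
Since O(3ⁿ) grows faster than O(√n), f(n) = O(g(n)) is false.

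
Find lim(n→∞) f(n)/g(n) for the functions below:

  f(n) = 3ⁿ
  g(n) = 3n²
∞

Since 3ⁿ (O(3ⁿ)) grows faster than 3n² (O(n²)),
the ratio f(n)/g(n) → ∞ as n → ∞.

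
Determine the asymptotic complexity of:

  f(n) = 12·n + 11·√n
O(n)

The dominant term in 12·n + 11·√n is 12·n, which is Θ(n).
Lower-order terms (11·√n) are asymptotically negligible.
Constants are absorbed, so the tightest bound is O(n).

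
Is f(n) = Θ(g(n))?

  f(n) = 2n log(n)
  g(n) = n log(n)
True

f(n) = 2n log(n) and g(n) = n log(n) are both O(n log n).
Since they have the same asymptotic growth rate, f(n) = Θ(g(n)) is true.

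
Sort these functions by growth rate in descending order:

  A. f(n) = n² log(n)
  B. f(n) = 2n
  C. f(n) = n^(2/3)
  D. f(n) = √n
A > B > C > D

Comparing growth rates:
A = n² log(n) is O(n² log n)
B = 2n is O(n)
C = n^(2/3) is O(n^(2/3))
D = √n is O(√n)

Therefore, the order from fastest to slowest is: A > B > C > D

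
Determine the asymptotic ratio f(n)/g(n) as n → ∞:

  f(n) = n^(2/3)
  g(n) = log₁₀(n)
∞

Since n^(2/3) (O(n^(2/3))) grows faster than log₁₀(n) (O(log n)),
the ratio f(n)/g(n) → ∞ as n → ∞.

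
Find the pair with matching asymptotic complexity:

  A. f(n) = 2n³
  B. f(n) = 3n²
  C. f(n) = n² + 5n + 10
B and C

Examining each function:
  A. 2n³ is O(n³)
  B. 3n² is O(n²)
  C. n² + 5n + 10 is O(n²)

Functions B and C both have the same complexity class.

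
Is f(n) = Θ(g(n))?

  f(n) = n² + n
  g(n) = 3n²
True

f(n) = n² + n and g(n) = 3n² are both O(n²).
Since they have the same asymptotic growth rate, f(n) = Θ(g(n)) is true.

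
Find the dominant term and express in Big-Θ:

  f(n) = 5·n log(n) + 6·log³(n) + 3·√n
Θ(n log n)

Order the terms by growth rate: 6·log³(n) ≺ 3·√n ≺ 5·n log(n).
The fastest-growing term 5·n log(n) dominates as n → ∞; dropping its constant factor gives Θ(n log n).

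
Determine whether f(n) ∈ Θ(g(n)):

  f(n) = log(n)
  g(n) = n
False

f(n) = log(n) is O(log n), and g(n) = n is O(n).
Since they have different growth rates, f(n) = Θ(g(n)) is false.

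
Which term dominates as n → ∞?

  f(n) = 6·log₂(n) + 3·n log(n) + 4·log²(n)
3·n log(n)

Looking at each term:
  - 6·log₂(n) is O(log n)
  - 3·n log(n) is O(n log n)
  - 4·log²(n) is O(log² n)

The term 3·n log(n) (O(n log n)) grows fastest and dominates all others.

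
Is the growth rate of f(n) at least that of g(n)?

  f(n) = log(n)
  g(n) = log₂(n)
True

f(n) = log(n) and g(n) = log₂(n) are both O(log n).
Big-Ω permits equal growth rates (f ≥ c·g for some c > 0), so f(n) = Ω(g(n)) is true.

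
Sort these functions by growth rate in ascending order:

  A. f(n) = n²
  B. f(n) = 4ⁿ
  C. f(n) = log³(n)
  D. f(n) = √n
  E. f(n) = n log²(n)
C < D < E < A < B

Comparing growth rates:
C = log³(n) is O(log³ n)
D = √n is O(√n)
E = n log²(n) is O(n log² n)
A = n² is O(n²)
B = 4ⁿ is O(4ⁿ)

Therefore, the order from slowest to fastest is: C < D < E < A < B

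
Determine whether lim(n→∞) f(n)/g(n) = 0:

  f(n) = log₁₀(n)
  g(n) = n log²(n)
True

f(n) = log₁₀(n) is O(log n), and g(n) = n log²(n) is O(n log² n).
Since O(log n) grows strictly slower than O(n log² n), f(n) = o(g(n)) is true.
This means lim(n→∞) f(n)/g(n) = 0.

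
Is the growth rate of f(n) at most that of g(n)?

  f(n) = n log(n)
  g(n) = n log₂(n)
True

f(n) = n log(n) and g(n) = n log₂(n) are both O(n log n).
Big-O permits equal growth rates (f ≤ c·g for some c), so f(n) = O(g(n)) is true.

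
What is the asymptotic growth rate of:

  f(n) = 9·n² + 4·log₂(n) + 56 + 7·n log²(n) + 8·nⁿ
Θ(nⁿ)

Order the terms by growth rate: 56 ≺ 4·log₂(n) ≺ 7·n log²(n) ≺ 9·n² ≺ 8·nⁿ.
The fastest-growing term 8·nⁿ dominates as n → ∞; dropping its constant factor gives Θ(nⁿ).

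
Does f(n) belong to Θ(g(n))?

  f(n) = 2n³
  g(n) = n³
True

f(n) = 2n³ and g(n) = n³ are both O(n³).
Since they have the same asymptotic growth rate, f(n) = Θ(g(n)) is true.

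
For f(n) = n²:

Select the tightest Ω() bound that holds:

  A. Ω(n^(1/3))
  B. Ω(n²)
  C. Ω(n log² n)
B

f(n) = n² is Ω(n²).
All listed options are valid Big-Ω bounds (lower bounds),
but Ω(n²) is the tightest (largest valid bound).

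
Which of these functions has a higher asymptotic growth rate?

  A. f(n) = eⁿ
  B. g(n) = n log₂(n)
A

f(n) = eⁿ is O(eⁿ), while g(n) = n log₂(n) is O(n log n).
Since O(eⁿ) grows faster than O(n log n), f(n) dominates.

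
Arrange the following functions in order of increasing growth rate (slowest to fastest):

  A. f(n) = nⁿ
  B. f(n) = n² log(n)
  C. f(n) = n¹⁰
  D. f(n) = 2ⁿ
B < C < D < A

Comparing growth rates:
B = n² log(n) is O(n² log n)
C = n¹⁰ is O(n¹⁰)
D = 2ⁿ is O(2ⁿ)
A = nⁿ is O(nⁿ)

Therefore, the order from slowest to fastest is: B < C < D < A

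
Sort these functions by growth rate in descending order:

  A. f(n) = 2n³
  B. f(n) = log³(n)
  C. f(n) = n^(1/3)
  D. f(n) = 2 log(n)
A > C > B > D

Comparing growth rates:
A = 2n³ is O(n³)
C = n^(1/3) is O(n^(1/3))
B = log³(n) is O(log³ n)
D = 2 log(n) is O(log n)

Therefore, the order from fastest to slowest is: A > C > B > D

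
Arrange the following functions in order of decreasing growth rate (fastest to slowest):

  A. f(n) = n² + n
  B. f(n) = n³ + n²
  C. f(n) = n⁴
C > B > A

Comparing growth rates:
C = n⁴ is O(n⁴)
B = n³ + n² is O(n³)
A = n² + n is O(n²)

Therefore, the order from fastest to slowest is: C > B > A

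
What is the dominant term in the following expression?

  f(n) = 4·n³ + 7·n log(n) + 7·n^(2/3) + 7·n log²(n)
4·n³

Looking at each term:
  - 4·n³ is O(n³)
  - 7·n log(n) is O(n log n)
  - 7·n^(2/3) is O(n^(2/3))
  - 7·n log²(n) is O(n log² n)

The term 4·n³ (O(n³)) grows fastest and dominates all others.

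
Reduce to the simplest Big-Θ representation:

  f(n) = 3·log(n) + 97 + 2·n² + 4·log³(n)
Θ(n²)

Order the terms by growth rate: 97 ≺ 3·log(n) ≺ 4·log³(n) ≺ 2·n².
The fastest-growing term 2·n² dominates as n → ∞; dropping its constant factor gives Θ(n²).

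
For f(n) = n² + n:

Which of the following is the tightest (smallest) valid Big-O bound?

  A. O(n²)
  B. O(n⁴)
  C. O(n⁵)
A

f(n) = n² + n is O(n²).
All listed options are valid Big-O bounds (upper bounds),
but O(n²) is the tightest (smallest valid bound).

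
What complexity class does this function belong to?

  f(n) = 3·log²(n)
O(log² n)

The dominant term in 3·log²(n) is 3·log²(n), which is Θ(log² n).
Constants are absorbed, so the tightest bound is O(log² n).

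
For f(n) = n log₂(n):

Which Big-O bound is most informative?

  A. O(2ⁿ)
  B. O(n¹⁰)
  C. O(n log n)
C

f(n) = n log₂(n) is O(n log n).
All listed options are valid Big-O bounds (upper bounds),
but O(n log n) is the tightest (smallest valid bound).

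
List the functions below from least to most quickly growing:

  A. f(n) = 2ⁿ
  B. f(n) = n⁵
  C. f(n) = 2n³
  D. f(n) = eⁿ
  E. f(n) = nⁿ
C < B < A < D < E

Comparing growth rates:
C = 2n³ is O(n³)
B = n⁵ is O(n⁵)
A = 2ⁿ is O(2ⁿ)
D = eⁿ is O(eⁿ)
E = nⁿ is O(nⁿ)

Therefore, the order from slowest to fastest is: C < B < A < D < E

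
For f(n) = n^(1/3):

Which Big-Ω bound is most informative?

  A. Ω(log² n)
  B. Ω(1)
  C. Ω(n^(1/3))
C

f(n) = n^(1/3) is Ω(n^(1/3)).
All listed options are valid Big-Ω bounds (lower bounds),
but Ω(n^(1/3)) is the tightest (largest valid bound).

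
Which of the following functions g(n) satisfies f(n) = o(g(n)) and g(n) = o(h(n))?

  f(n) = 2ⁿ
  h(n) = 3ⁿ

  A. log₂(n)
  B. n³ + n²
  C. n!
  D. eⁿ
D

We need g(n) with 2ⁿ = o(g(n)) and g(n) = o(3ⁿ), i.e. O(2ⁿ) ≺ g ≺ O(3ⁿ).
Check each option:
  A. log₂(n) — O(log n) does not grow strictly faster than f(n)
  B. n³ + n² — O(n³) does not grow strictly faster than f(n)
  C. n! — O(n!) does not grow strictly slower than h(n)
  D. eⁿ — O(eⁿ) is strictly between O(2ⁿ) and O(3ⁿ) ✓

Only option D (eⁿ) lies strictly between.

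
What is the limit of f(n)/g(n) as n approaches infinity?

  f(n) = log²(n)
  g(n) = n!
0

Since log²(n) (O(log² n)) grows slower than n! (O(n!)),
the ratio f(n)/g(n) → 0 as n → ∞.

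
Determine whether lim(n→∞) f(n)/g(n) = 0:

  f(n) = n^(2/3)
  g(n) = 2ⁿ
True

f(n) = n^(2/3) is O(n^(2/3)), and g(n) = 2ⁿ is O(2ⁿ).
Since O(n^(2/3)) grows strictly slower than O(2ⁿ), f(n) = o(g(n)) is true.
This means lim(n→∞) f(n)/g(n) = 0.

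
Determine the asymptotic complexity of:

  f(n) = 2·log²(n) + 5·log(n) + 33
O(log² n)

The dominant term in 2·log²(n) + 5·log(n) + 33 is 2·log²(n), which is Θ(log² n).
Lower-order terms (5·log(n), 33) are asymptotically negligible.
Constants are absorbed, so the tightest bound is O(log² n).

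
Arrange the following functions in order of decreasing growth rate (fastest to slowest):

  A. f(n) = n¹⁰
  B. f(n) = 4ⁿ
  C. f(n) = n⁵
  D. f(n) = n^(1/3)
B > A > C > D

Comparing growth rates:
B = 4ⁿ is O(4ⁿ)
A = n¹⁰ is O(n¹⁰)
C = n⁵ is O(n⁵)
D = n^(1/3) is O(n^(1/3))

Therefore, the order from fastest to slowest is: B > A > C > D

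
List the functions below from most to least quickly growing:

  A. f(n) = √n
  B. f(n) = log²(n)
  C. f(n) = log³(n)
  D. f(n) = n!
D > A > C > B

Comparing growth rates:
D = n! is O(n!)
A = √n is O(√n)
C = log³(n) is O(log³ n)
B = log²(n) is O(log² n)

Therefore, the order from fastest to slowest is: D > A > C > B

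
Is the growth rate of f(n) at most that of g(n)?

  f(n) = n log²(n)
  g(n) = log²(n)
False

f(n) = n log²(n) is O(n log² n), and g(n) = log²(n) is O(log² n).
Since O(n log² n) grows faster than O(log² n), f(n) = O(g(n)) is false.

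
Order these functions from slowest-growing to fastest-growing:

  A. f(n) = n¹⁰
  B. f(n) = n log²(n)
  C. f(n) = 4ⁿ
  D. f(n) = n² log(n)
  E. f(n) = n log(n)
E < B < D < A < C

Comparing growth rates:
E = n log(n) is O(n log n)
B = n log²(n) is O(n log² n)
D = n² log(n) is O(n² log n)
A = n¹⁰ is O(n¹⁰)
C = 4ⁿ is O(4ⁿ)

Therefore, the order from slowest to fastest is: E < B < D < A < C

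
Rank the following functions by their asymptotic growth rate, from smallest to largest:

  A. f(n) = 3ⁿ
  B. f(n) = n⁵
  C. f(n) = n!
B < A < C

Comparing growth rates:
B = n⁵ is O(n⁵)
A = 3ⁿ is O(3ⁿ)
C = n! is O(n!)

Therefore, the order from slowest to fastest is: B < A < C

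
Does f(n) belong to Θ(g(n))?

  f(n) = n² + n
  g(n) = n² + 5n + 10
True

f(n) = n² + n and g(n) = n² + 5n + 10 are both O(n²).
Since they have the same asymptotic growth rate, f(n) = Θ(g(n)) is true.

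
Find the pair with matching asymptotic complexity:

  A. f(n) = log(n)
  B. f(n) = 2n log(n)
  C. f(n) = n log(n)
B and C

Examining each function:
  A. log(n) is O(log n)
  B. 2n log(n) is O(n log n)
  C. n log(n) is O(n log n)

Functions B and C both have the same complexity class.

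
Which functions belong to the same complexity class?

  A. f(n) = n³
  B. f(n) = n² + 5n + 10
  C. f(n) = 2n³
A and C

Examining each function:
  A. n³ is O(n³)
  B. n² + 5n + 10 is O(n²)
  C. 2n³ is O(n³)

Functions A and C both have the same complexity class.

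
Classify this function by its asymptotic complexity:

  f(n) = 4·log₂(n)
O(log n)

The dominant term in 4·log₂(n) is 4·log₂(n), which is Θ(log n).
Constants are absorbed, so the tightest bound is O(log n).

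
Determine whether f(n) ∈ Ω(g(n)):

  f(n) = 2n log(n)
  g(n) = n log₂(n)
True

f(n) = 2n log(n) and g(n) = n log₂(n) are both O(n log n).
Big-Ω permits equal growth rates (f ≥ c·g for some c > 0), so f(n) = Ω(g(n)) is true.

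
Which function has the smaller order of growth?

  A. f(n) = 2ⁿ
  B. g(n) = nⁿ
A

f(n) = 2ⁿ is O(2ⁿ), while g(n) = nⁿ is O(nⁿ).
Since O(2ⁿ) grows slower than O(nⁿ), f(n) is dominated.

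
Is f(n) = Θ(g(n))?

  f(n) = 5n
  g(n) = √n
False

f(n) = 5n is O(n), and g(n) = √n is O(√n).
Since they have different growth rates, f(n) = Θ(g(n)) is false.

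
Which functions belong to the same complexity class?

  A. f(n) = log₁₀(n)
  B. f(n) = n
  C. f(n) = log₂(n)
A and C

Examining each function:
  A. log₁₀(n) is O(log n)
  B. n is O(n)
  C. log₂(n) is O(log n)

Functions A and C both have the same complexity class.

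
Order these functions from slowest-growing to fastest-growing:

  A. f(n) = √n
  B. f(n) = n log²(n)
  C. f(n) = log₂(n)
C < A < B

Comparing growth rates:
C = log₂(n) is O(log n)
A = √n is O(√n)
B = n log²(n) is O(n log² n)

Therefore, the order from slowest to fastest is: C < A < B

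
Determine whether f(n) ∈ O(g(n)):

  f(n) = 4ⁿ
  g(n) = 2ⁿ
False

f(n) = 4ⁿ is O(4ⁿ), and g(n) = 2ⁿ is O(2ⁿ).
Since O(4ⁿ) grows faster than O(2ⁿ), f(n) = O(g(n)) is false.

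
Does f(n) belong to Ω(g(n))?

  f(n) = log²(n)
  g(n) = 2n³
False

f(n) = log²(n) is O(log² n), and g(n) = 2n³ is O(n³).
Since O(log² n) grows slower than O(n³), f(n) = Ω(g(n)) is false.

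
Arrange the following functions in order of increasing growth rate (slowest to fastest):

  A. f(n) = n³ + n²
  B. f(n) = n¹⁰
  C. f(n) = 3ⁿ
A < B < C

Comparing growth rates:
A = n³ + n² is O(n³)
B = n¹⁰ is O(n¹⁰)
C = 3ⁿ is O(3ⁿ)

Therefore, the order from slowest to fastest is: A < B < C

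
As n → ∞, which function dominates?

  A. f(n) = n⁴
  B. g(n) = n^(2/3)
A

f(n) = n⁴ is O(n⁴), while g(n) = n^(2/3) is O(n^(2/3)).
Since O(n⁴) grows faster than O(n^(2/3)), f(n) dominates.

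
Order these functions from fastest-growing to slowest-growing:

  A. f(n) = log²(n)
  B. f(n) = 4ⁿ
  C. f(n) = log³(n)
B > C > A

Comparing growth rates:
B = 4ⁿ is O(4ⁿ)
C = log³(n) is O(log³ n)
A = log²(n) is O(log² n)

Therefore, the order from fastest to slowest is: B > C > A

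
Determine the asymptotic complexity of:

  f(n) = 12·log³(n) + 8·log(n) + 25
O(log³ n)

The dominant term in 12·log³(n) + 8·log(n) + 25 is 12·log³(n), which is Θ(log³ n).
Lower-order terms (8·log(n), 25) are asymptotically negligible.
Constants are absorbed, so the tightest bound is O(log³ n).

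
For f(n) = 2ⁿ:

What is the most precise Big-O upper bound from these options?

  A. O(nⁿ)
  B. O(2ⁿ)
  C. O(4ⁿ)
B

f(n) = 2ⁿ is O(2ⁿ).
All listed options are valid Big-O bounds (upper bounds),
but O(2ⁿ) is the tightest (smallest valid bound).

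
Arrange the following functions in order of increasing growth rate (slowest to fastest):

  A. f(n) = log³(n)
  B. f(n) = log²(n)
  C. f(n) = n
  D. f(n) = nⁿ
B < A < C < D

Comparing growth rates:
B = log²(n) is O(log² n)
A = log³(n) is O(log³ n)
C = n is O(n)
D = nⁿ is O(nⁿ)

Therefore, the order from slowest to fastest is: B < A < C < D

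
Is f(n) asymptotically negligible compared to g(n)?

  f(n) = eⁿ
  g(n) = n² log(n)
False

f(n) = eⁿ is O(eⁿ), and g(n) = n² log(n) is O(n² log n).
Since O(eⁿ) grows faster than or equal to O(n² log n), f(n) = o(g(n)) is false.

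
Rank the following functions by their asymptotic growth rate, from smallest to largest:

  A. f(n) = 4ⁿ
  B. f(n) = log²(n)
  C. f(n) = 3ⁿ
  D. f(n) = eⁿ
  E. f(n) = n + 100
B < E < D < C < A

Comparing growth rates:
B = log²(n) is O(log² n)
E = n + 100 is O(n)
D = eⁿ is O(eⁿ)
C = 3ⁿ is O(3ⁿ)
A = 4ⁿ is O(4ⁿ)

Therefore, the order from slowest to fastest is: B < E < D < C < A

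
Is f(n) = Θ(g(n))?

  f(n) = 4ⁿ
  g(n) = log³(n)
False

f(n) = 4ⁿ is O(4ⁿ), and g(n) = log³(n) is O(log³ n).
Since they have different growth rates, f(n) = Θ(g(n)) is false.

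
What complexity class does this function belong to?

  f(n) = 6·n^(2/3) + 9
O(n^(2/3))

The dominant term in 6·n^(2/3) + 9 is 6·n^(2/3), which is Θ(n^(2/3)).
Lower-order terms (9) are asymptotically negligible.
Constants are absorbed, so the tightest bound is O(n^(2/3)).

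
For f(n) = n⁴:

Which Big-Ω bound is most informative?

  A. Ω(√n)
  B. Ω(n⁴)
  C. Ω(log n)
B

f(n) = n⁴ is Ω(n⁴).
All listed options are valid Big-Ω bounds (lower bounds),
but Ω(n⁴) is the tightest (largest valid bound).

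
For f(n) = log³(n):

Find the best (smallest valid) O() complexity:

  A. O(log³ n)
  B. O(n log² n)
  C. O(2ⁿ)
A

f(n) = log³(n) is O(log³ n).
All listed options are valid Big-O bounds (upper bounds),
but O(log³ n) is the tightest (smallest valid bound).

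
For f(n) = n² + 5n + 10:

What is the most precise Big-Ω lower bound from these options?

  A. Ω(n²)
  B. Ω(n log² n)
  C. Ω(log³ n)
A

f(n) = n² + 5n + 10 is Ω(n²).
All listed options are valid Big-Ω bounds (lower bounds),
but Ω(n²) is the tightest (largest valid bound).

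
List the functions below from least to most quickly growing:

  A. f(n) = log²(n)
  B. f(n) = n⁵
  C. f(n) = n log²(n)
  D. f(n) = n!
A < C < B < D

Comparing growth rates:
A = log²(n) is O(log² n)
C = n log²(n) is O(n log² n)
B = n⁵ is O(n⁵)
D = n! is O(n!)

Therefore, the order from slowest to fastest is: A < C < B < D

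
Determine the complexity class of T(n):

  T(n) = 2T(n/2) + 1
Θ(n)

Master Theorem: a = 2, b = 2, f(n) = 1.
Compute the critical exponent d = log₂(2) = 1.
Compare f(n) = Θ(1) against n^d:
  k = 0 < d = 1, so f(n) = O(n^(d-ε)) — Case 1.
  The recursion cost dominates: T(n) = Θ(n^d) = Θ(n).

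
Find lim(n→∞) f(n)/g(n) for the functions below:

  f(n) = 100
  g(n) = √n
0

Since 100 (O(1)) grows slower than √n (O(√n)),
the ratio f(n)/g(n) → 0 as n → ∞.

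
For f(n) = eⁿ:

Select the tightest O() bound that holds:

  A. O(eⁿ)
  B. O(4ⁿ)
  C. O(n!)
A

f(n) = eⁿ is O(eⁿ).
All listed options are valid Big-O bounds (upper bounds),
but O(eⁿ) is the tightest (smallest valid bound).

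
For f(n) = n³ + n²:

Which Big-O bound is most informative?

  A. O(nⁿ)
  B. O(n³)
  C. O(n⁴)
B

f(n) = n³ + n² is O(n³).
All listed options are valid Big-O bounds (upper bounds),
but O(n³) is the tightest (smallest valid bound).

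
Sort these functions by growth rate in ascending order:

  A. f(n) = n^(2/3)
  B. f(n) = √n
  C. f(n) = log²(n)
C < B < A

Comparing growth rates:
C = log²(n) is O(log² n)
B = √n is O(√n)
A = n^(2/3) is O(n^(2/3))

Therefore, the order from slowest to fastest is: C < B < A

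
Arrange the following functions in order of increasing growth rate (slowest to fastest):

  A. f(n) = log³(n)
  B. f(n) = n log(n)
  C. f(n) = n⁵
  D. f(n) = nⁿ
A < B < C < D

Comparing growth rates:
A = log³(n) is O(log³ n)
B = n log(n) is O(n log n)
C = n⁵ is O(n⁵)
D = nⁿ is O(nⁿ)

Therefore, the order from slowest to fastest is: A < B < C < D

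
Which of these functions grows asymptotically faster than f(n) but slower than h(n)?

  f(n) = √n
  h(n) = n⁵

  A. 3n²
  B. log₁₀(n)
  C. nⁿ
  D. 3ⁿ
A

We need g(n) with √n = o(g(n)) and g(n) = o(n⁵), i.e. O(√n) ≺ g ≺ O(n⁵).
Check each option:
  A. 3n² — O(n²) is strictly between O(√n) and O(n⁵) ✓
  B. log₁₀(n) — O(log n) does not grow strictly faster than f(n)
  C. nⁿ — O(nⁿ) does not grow strictly slower than h(n)
  D. 3ⁿ — O(3ⁿ) does not grow strictly slower than h(n)

Only option A (3n²) lies strictly between.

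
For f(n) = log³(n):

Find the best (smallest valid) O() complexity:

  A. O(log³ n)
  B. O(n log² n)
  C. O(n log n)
A

f(n) = log³(n) is O(log³ n).
All listed options are valid Big-O bounds (upper bounds),
but O(log³ n) is the tightest (smallest valid bound).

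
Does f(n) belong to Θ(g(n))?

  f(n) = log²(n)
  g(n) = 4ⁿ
False

f(n) = log²(n) is O(log² n), and g(n) = 4ⁿ is O(4ⁿ).
Since they have different growth rates, f(n) = Θ(g(n)) is false.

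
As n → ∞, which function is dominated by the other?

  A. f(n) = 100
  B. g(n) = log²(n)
A

f(n) = 100 is O(1), while g(n) = log²(n) is O(log² n).
Since O(1) grows slower than O(log² n), f(n) is dominated.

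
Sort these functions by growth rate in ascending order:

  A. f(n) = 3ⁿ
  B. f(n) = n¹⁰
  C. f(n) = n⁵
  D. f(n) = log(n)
D < C < B < A

Comparing growth rates:
D = log(n) is O(log n)
C = n⁵ is O(n⁵)
B = n¹⁰ is O(n¹⁰)
A = 3ⁿ is O(3ⁿ)

Therefore, the order from slowest to fastest is: D < C < B < A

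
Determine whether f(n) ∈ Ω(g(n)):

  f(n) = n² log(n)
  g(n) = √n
True

f(n) = n² log(n) is O(n² log n), and g(n) = √n is O(√n).
Since O(n² log n) grows at least as fast as O(√n), f(n) = Ω(g(n)) is true.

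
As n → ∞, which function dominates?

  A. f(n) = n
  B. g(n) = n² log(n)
B

f(n) = n is O(n), while g(n) = n² log(n) is O(n² log n).
Since O(n² log n) grows faster than O(n), g(n) dominates.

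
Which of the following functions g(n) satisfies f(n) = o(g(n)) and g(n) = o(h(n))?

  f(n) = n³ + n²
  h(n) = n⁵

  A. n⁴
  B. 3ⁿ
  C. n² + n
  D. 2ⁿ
A

We need g(n) with n³ + n² = o(g(n)) and g(n) = o(n⁵), i.e. O(n³) ≺ g ≺ O(n⁵).
Check each option:
  A. n⁴ — O(n⁴) is strictly between O(n³) and O(n⁵) ✓
  B. 3ⁿ — O(3ⁿ) does not grow strictly slower than h(n)
  C. n² + n — O(n²) does not grow strictly faster than f(n)
  D. 2ⁿ — O(2ⁿ) does not grow strictly slower than h(n)

Only option A (n⁴) lies strictly between.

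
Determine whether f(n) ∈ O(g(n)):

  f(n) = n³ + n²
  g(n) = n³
True

f(n) = n³ + n² and g(n) = n³ are both O(n³).
Big-O permits equal growth rates (f ≤ c·g for some c), so f(n) = O(g(n)) is true.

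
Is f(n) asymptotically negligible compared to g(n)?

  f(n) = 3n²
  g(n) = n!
True

f(n) = 3n² is O(n²), and g(n) = n! is O(n!).
Since O(n²) grows strictly slower than O(n!), f(n) = o(g(n)) is true.
This means lim(n→∞) f(n)/g(n) = 0.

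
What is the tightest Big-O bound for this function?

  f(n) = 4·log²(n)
O(log² n)

The dominant term in 4·log²(n) is 4·log²(n), which is Θ(log² n).
Constants are absorbed, so the tightest bound is O(log² n).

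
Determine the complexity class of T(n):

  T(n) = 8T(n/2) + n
Θ(n³)

Master Theorem: a = 8, b = 2, f(n) = n.
Compute the critical exponent d = log₂(8) = 3.
Compare f(n) = Θ(n) against n^d:
  k = 1 < d = 3, so f(n) = O(n^(d-ε)) — Case 1.
  The recursion cost dominates: T(n) = Θ(n^d) = Θ(n³).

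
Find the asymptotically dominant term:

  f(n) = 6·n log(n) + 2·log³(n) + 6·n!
6·n!

Looking at each term:
  - 6·n log(n) is O(n log n)
  - 2·log³(n) is O(log³ n)
  - 6·n! is O(n!)

The term 6·n! (O(n!)) grows fastest and dominates all others.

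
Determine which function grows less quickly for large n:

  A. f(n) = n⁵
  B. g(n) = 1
B

f(n) = n⁵ is O(n⁵), while g(n) = 1 is O(1).
Since O(1) grows slower than O(n⁵), g(n) is dominated.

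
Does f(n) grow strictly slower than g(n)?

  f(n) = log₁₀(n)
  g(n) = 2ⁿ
True

f(n) = log₁₀(n) is O(log n), and g(n) = 2ⁿ is O(2ⁿ).
Since O(log n) grows strictly slower than O(2ⁿ), f(n) = o(g(n)) is true.
This means lim(n→∞) f(n)/g(n) = 0.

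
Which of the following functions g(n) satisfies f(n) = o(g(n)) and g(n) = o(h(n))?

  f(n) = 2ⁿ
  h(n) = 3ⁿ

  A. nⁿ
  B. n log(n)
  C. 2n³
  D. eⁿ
D

We need g(n) with 2ⁿ = o(g(n)) and g(n) = o(3ⁿ), i.e. O(2ⁿ) ≺ g ≺ O(3ⁿ).
Check each option:
  A. nⁿ — O(nⁿ) does not grow strictly slower than h(n)
  B. n log(n) — O(n log n) does not grow strictly faster than f(n)
  C. 2n³ — O(n³) does not grow strictly faster than f(n)
  D. eⁿ — O(eⁿ) is strictly between O(2ⁿ) and O(3ⁿ) ✓

Only option D (eⁿ) lies strictly between.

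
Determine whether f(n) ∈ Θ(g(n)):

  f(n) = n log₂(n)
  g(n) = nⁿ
False

f(n) = n log₂(n) is O(n log n), and g(n) = nⁿ is O(nⁿ).
Since they have different growth rates, f(n) = Θ(g(n)) is false.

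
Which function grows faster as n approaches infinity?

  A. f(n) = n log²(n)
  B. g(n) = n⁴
B

f(n) = n log²(n) is O(n log² n), while g(n) = n⁴ is O(n⁴).
Since O(n⁴) grows faster than O(n log² n), g(n) dominates.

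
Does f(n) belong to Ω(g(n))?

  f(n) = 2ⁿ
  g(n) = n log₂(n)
True

f(n) = 2ⁿ is O(2ⁿ), and g(n) = n log₂(n) is O(n log n).
Since O(2ⁿ) grows at least as fast as O(n log n), f(n) = Ω(g(n)) is true.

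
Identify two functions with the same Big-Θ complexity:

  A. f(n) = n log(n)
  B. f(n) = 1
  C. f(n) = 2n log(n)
A and C

Examining each function:
  A. n log(n) is O(n log n)
  B. 1 is O(1)
  C. 2n log(n) is O(n log n)

Functions A and C both have the same complexity class.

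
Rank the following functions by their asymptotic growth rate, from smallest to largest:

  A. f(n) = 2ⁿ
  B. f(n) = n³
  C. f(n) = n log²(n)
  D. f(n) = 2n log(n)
D < C < B < A

Comparing growth rates:
D = 2n log(n) is O(n log n)
C = n log²(n) is O(n log² n)
B = n³ is O(n³)
A = 2ⁿ is O(2ⁿ)

Therefore, the order from slowest to fastest is: D < C < B < A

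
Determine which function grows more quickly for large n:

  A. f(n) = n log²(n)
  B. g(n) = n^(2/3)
A

f(n) = n log²(n) is O(n log² n), while g(n) = n^(2/3) is O(n^(2/3)).
Since O(n log² n) grows faster than O(n^(2/3)), f(n) dominates.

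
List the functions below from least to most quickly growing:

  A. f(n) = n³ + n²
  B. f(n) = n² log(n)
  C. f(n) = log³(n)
C < B < A

Comparing growth rates:
C = log³(n) is O(log³ n)
B = n² log(n) is O(n² log n)
A = n³ + n² is O(n³)

Therefore, the order from slowest to fastest is: C < B < A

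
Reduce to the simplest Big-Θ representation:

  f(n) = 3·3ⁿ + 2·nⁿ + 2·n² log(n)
Θ(nⁿ)

Order the terms by growth rate: 2·n² log(n) ≺ 3·3ⁿ ≺ 2·nⁿ.
The fastest-growing term 2·nⁿ dominates as n → ∞; dropping its constant factor gives Θ(nⁿ).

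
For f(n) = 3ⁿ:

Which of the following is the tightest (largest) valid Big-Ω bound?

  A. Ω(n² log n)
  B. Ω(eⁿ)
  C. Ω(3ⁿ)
C

f(n) = 3ⁿ is Ω(3ⁿ).
All listed options are valid Big-Ω bounds (lower bounds),
but Ω(3ⁿ) is the tightest (largest valid bound).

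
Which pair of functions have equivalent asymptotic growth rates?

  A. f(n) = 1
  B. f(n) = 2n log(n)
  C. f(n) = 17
A and C

Examining each function:
  A. 1 is O(1)
  B. 2n log(n) is O(n log n)
  C. 17 is O(1)

Functions A and C both have the same complexity class.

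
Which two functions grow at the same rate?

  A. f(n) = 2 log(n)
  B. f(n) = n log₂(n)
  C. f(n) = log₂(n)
A and C

Examining each function:
  A. 2 log(n) is O(log n)
  B. n log₂(n) is O(n log n)
  C. log₂(n) is O(log n)

Functions A and C both have the same complexity class.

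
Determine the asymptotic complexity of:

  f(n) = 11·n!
O(n!)

The dominant term in 11·n! is 11·n!, which is Θ(n!).
Constants are absorbed, so the tightest bound is O(n!).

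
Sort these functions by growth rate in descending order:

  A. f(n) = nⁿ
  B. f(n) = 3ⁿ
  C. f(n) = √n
A > B > C

Comparing growth rates:
A = nⁿ is O(nⁿ)
B = 3ⁿ is O(3ⁿ)
C = √n is O(√n)

Therefore, the order from fastest to slowest is: A > B > C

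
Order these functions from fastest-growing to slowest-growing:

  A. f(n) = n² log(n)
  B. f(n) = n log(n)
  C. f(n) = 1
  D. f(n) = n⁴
D > A > B > C

Comparing growth rates:
D = n⁴ is O(n⁴)
A = n² log(n) is O(n² log n)
B = n log(n) is O(n log n)
C = 1 is O(1)

Therefore, the order from fastest to slowest is: D > A > B > C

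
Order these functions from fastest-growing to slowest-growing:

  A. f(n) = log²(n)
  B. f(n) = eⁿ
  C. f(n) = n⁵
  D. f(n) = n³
B > C > D > A

Comparing growth rates:
B = eⁿ is O(eⁿ)
C = n⁵ is O(n⁵)
D = n³ is O(n³)
A = log²(n) is O(log² n)

Therefore, the order from fastest to slowest is: B > C > D > A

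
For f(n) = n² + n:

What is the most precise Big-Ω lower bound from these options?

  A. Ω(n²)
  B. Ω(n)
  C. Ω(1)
A

f(n) = n² + n is Ω(n²).
All listed options are valid Big-Ω bounds (lower bounds),
but Ω(n²) is the tightest (largest valid bound).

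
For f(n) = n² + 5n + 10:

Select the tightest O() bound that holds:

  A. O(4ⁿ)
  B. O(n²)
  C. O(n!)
B

f(n) = n² + 5n + 10 is O(n²).
All listed options are valid Big-O bounds (upper bounds),
but O(n²) is the tightest (smallest valid bound).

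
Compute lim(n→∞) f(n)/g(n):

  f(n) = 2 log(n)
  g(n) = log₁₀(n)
log(100)

Since 2 log(n) and log₁₀(n) have the same growth rate (O(log n)),
the ratio converges to a constant: log(100).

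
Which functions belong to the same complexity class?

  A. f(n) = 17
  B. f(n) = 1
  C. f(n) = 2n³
A and B

Examining each function:
  A. 17 is O(1)
  B. 1 is O(1)
  C. 2n³ is O(n³)

Functions A and B both have the same complexity class.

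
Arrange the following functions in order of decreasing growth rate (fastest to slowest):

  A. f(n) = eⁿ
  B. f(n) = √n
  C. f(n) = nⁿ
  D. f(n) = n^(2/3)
C > A > D > B

Comparing growth rates:
C = nⁿ is O(nⁿ)
A = eⁿ is O(eⁿ)
D = n^(2/3) is O(n^(2/3))
B = √n is O(√n)

Therefore, the order from fastest to slowest is: C > A > D > B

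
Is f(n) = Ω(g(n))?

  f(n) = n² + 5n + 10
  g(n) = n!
False

f(n) = n² + 5n + 10 is O(n²), and g(n) = n! is O(n!).
Since O(n²) grows slower than O(n!), f(n) = Ω(g(n)) is false.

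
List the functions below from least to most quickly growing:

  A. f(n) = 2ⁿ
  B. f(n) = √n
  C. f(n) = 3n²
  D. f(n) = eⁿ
B < C < A < D

Comparing growth rates:
B = √n is O(√n)
C = 3n² is O(n²)
A = 2ⁿ is O(2ⁿ)
D = eⁿ is O(eⁿ)

Therefore, the order from slowest to fastest is: B < C < A < D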